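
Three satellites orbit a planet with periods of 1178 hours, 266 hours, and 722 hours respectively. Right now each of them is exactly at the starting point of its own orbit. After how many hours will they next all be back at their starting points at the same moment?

156674 hours

We need the least common multiple of the intervals.
1178 = 2 × 19 × 31
266 = 2 × 7 × 19
722 = 2 × 19^2
LCM(1178, 266, 722) = 2 × 7 × 19^2 × 31 = 156674.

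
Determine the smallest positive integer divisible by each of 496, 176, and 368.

125488

496 = 2^4 × 31
176 = 2^4 × 11
368 = 2^4 × 23
LCM(496, 176, 368) = 2^4 × 11 × 23 × 31 = 125488.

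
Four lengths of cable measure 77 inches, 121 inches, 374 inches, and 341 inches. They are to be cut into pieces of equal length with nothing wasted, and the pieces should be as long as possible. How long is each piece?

Each piece length must divide every original length, so the longest possible is gcd(77, 121, 374, 341).
77 = 7 × 11
121 = 11^2
374 = 2 × 11 × 17
341 = 11 × 31
gcd(77, 121, 374, 341) = 11.

11 inches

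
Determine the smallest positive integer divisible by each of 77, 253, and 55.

8855

77 = 7 × 11
253 = 11 × 23
55 = 5 × 11
LCM(77, 253, 55) = 5 × 7 × 11 × 23 = 8855.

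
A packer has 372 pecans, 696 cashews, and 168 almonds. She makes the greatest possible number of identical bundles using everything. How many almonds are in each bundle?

Number of bundles = gcd(372, 696, 168).
372 = 2^2 × 3 × 31
696 = 2^3 × 3 × 29
168 = 2^3 × 3 × 7
gcd(372, 696, 168) = 2^2 × 3 = 12.
almonds per bundle = 168 / 12 = 14.

14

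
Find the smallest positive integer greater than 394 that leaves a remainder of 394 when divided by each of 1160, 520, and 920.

N − 394 must be a common multiple of 1160, 520, and 920.
1160 = 2^3 × 5 × 29
520 = 2^3 × 5 × 13
920 = 2^3 × 5 × 23
LCM(1160, 520, 920) = 2^3 × 5 × 13 × 23 × 29 = 346840.
Smallest N > 394 is LCM + 394 = 346840 + 394 = 347234.

347234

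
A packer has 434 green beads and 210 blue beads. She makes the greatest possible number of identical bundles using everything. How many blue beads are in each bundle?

15

Number of bundles = gcd(434, 210).
434 = 2 × 7 × 31
210 = 2 × 3 × 5 × 7
gcd(434, 210) = 2 × 7 = 14.
blue beads per bundle = 210 / 14 = 15.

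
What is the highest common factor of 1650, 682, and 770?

1650 = 2 × 3 × 5^2 × 11
682 = 2 × 11 × 31
770 = 2 × 5 × 7 × 11
gcd(1650, 682, 770) = 2 × 11 = 22.

22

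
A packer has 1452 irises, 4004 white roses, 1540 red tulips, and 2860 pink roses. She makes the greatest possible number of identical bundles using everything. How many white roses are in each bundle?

Number of bundles = gcd(1452, 4004, 1540, 2860).
1452 = 2^2 × 3 × 11^2
4004 = 2^2 × 7 × 11 × 13
1540 = 2^2 × 5 × 7 × 11
2860 = 2^2 × 5 × 11 × 13
gcd(1452, 4004, 1540, 2860) = 2^2 × 11 = 44.
white roses per bundle = 4004 / 44 = 91.

91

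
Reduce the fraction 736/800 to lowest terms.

736 = 2^5 × 23
800 = 2^5 × 5^2
gcd(736, 800) = 2^5 = 32.
Divide numerator and denominator by 32: 736/800 = 23/25.

23/25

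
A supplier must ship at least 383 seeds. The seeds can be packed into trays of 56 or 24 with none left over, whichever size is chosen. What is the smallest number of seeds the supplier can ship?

504

The number of seeds must be a common multiple of 56 and 24, so a multiple of their LCM.
56 = 2^3 × 7
24 = 2^3 × 3
LCM(56, 24) = 2^3 × 3 × 7 = 168.
Smallest multiple of 168 that is ≥ 383: ⌈383/168⌉ × 168 = 3 × 168 = 504.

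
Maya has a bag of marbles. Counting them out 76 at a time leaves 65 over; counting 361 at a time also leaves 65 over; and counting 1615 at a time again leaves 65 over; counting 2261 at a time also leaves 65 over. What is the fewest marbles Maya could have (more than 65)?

N − 65 must be a common multiple of 76, 361, 1615, and 2261.
76 = 2^2 × 19
361 = 19^2
1615 = 5 × 17 × 19
2261 = 7 × 17 × 19
LCM(76, 361, 1615, 2261) = 2^2 × 5 × 7 × 17 × 19^2 = 859180.
Smallest N > 65 is LCM + 65 = 859180 + 65 = 859245.

859245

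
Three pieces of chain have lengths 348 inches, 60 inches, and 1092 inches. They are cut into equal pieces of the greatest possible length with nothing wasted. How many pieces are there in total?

Piece length = gcd(348, 60, 1092).
348 = 2^2 × 3 × 29
60 = 2^2 × 3 × 5
1092 = 2^2 × 3 × 7 × 13
gcd(348, 60, 1092) = 2^2 × 3 = 12.
Total pieces = 348/12 + 60/12 + 1092/12 = 29 + 5 + 91 = 125.

125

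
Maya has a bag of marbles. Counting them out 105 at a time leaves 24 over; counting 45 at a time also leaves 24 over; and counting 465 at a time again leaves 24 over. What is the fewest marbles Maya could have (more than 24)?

9789

N − 24 must be a common multiple of 105, 45, and 465.
105 = 3 × 5 × 7
45 = 3^2 × 5
465 = 3 × 5 × 31
LCM(105, 45, 465) = 3^2 × 5 × 7 × 31 = 9765.
Smallest N > 24 is LCM + 24 = 9765 + 24 = 9789.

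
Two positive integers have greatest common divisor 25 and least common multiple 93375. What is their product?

2334375

For any two positive integers, gcd × lcm = product = 25 × 93375 = 2334375.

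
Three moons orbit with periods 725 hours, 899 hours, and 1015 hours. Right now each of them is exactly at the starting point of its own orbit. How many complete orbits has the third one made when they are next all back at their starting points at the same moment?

They are all back at their starting positions together after one LCM of the periods.
725 = 5^2 × 29
899 = 29 × 31
1015 = 5 × 7 × 29
LCM(725, 899, 1015) = 5^2 × 7 × 29 × 31 = 157325.
Orbits for period 1015: 157325 / 1015 = 155.

155 orbits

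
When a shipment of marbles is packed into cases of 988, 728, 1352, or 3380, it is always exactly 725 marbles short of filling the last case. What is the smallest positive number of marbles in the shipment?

898355

Being 725 short of a full case of size k means N ≡ −725 (mod k), i.e. N + 725 is a multiple of each size.
988 = 2^2 × 13 × 19
728 = 2^3 × 7 × 13
1352 = 2^3 × 13^2
3380 = 2^2 × 5 × 13^2
LCM(988, 728, 1352, 3380) = 2^3 × 5 × 7 × 13^2 × 19 = 899080.
Smallest positive N is 899080 − 725 = 898355.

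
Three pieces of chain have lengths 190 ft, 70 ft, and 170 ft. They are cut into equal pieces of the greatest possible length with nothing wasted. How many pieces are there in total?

Piece length = gcd(190, 70, 170).
190 = 2 × 5 × 19
70 = 2 × 5 × 7
170 = 2 × 5 × 17
gcd(190, 70, 170) = 2 × 5 = 10.
Total pieces = 190/10 + 70/10 + 170/10 = 19 + 7 + 17 = 43.

43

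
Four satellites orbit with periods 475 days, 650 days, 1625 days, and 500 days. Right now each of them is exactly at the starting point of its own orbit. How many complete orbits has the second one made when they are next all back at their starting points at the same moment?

190 orbits

The first common completion time is the LCM of the periods.
475 = 5^2 × 19
650 = 2 × 5^2 × 13
1625 = 5^3 × 13
500 = 2^2 × 5^3
LCM(475, 650, 1625, 500) = 2^2 × 5^3 × 13 × 19 = 123500.
Orbits for period 650: 123500 / 650 = 190.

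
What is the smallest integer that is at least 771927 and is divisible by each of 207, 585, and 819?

847665

The integer must be a common multiple of 207, 585, and 819, so a multiple of their LCM.
207 = 3^2 × 23
585 = 3^2 × 5 × 13
819 = 3^2 × 7 × 13
LCM(207, 585, 819) = 3^2 × 5 × 7 × 13 × 23 = 94185.
Smallest multiple of 94185 that is ≥ 771927: ⌈771927/94185⌉ × 94185 = 9 × 94185 = 847665.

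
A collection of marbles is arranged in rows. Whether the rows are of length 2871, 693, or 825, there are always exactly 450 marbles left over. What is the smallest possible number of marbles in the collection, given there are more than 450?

502875

N − 450 must be a common multiple of 2871, 693, and 825.
2871 = 3^2 × 11 × 29
693 = 3^2 × 7 × 11
825 = 3 × 5^2 × 11
LCM(2871, 693, 825) = 3^2 × 5^2 × 7 × 11 × 29 = 502425.
Smallest N > 450 is LCM + 450 = 502425 + 450 = 502875.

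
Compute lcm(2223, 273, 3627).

482391

2223 = 3^2 × 13 × 19
273 = 3 × 7 × 13
3627 = 3^2 × 13 × 31
LCM(2223, 273, 3627) = 3^2 × 7 × 13 × 19 × 31 = 482391.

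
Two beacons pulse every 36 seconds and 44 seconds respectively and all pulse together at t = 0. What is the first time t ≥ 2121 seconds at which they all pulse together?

2376 seconds

Joint pulses occur at multiples of LCM(36, 44).
36 = 2^2 × 3^2
44 = 2^2 × 11
LCM(36, 44) = 2^2 × 3^2 × 11 = 396.
Smallest multiple of 396 that is ≥ 2121: ⌈2121/396⌉ × 396 = 6 × 396 = 2376.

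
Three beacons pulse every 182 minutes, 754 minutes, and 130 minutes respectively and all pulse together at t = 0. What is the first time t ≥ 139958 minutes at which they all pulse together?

Joint pulses occur at multiples of LCM(182, 754, 130).
182 = 2 × 7 × 13
754 = 2 × 13 × 29
130 = 2 × 5 × 13
LCM(182, 754, 130) = 2 × 5 × 7 × 13 × 29 = 26390.
Smallest multiple of 26390 that is ≥ 139958: ⌈139958/26390⌉ × 26390 = 6 × 26390 = 158340.

158340 minutes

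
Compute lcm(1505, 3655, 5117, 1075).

1505 = 5 × 7 × 43
3655 = 5 × 17 × 43
5117 = 7 × 17 × 43
1075 = 5^2 × 43
LCM(1505, 3655, 5117, 1075) = 5^2 × 7 × 17 × 43 = 127925.

127925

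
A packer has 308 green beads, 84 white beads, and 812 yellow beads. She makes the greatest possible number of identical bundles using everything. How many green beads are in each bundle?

11

Number of bundles = gcd(308, 84, 812).
308 = 2^2 × 7 × 11
84 = 2^2 × 3 × 7
812 = 2^2 × 7 × 29
gcd(308, 84, 812) = 2^2 × 7 = 28.
green beads per bundle = 308 / 28 = 11.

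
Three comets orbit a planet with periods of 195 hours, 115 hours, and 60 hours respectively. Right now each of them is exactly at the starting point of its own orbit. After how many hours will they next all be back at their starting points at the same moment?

They coincide at every common multiple of the periods; the first is the LCM.
195 = 3 × 5 × 13
115 = 5 × 23
60 = 2^2 × 3 × 5
LCM(195, 115, 60) = 2^2 × 3 × 5 × 13 × 23 = 17940.

17940 hours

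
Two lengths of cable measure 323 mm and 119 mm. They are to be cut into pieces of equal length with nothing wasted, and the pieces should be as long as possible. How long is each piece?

Each piece length must divide every original length, so the longest possible is gcd(323, 119).
323 = 17 × 19
119 = 7 × 17
gcd(323, 119) = 17.

17 mm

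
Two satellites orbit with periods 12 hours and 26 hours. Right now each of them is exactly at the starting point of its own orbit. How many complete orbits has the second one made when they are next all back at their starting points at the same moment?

The first common completion time is the LCM of the periods.
12 = 2^2 × 3
26 = 2 × 13
LCM(12, 26) = 2^2 × 3 × 13 = 156.
Orbits for period 26: 156 / 26 = 6.

6 orbits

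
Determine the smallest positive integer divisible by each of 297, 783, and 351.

111969

297 = 3^3 × 11
783 = 3^3 × 29
351 = 3^3 × 13
LCM(297, 783, 351) = 3^3 × 11 × 13 × 29 = 111969.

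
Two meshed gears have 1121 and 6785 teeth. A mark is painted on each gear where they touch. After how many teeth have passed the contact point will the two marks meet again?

We need the least common multiple of the intervals.
1121 = 19 × 59
6785 = 5 × 23 × 59
LCM(1121, 6785) = 5 × 19 × 23 × 59 = 128915.

128915 teeth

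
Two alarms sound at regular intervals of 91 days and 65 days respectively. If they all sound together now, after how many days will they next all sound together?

455 days

They coincide at every common multiple of the periods; the first is the LCM.
91 = 7 × 13
65 = 5 × 13
LCM(91, 65) = 5 × 7 × 13 = 455.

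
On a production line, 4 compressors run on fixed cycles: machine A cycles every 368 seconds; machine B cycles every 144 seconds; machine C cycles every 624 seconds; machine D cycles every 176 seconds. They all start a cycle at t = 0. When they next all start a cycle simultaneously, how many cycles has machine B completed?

They are all back at their starting positions together after one LCM of the periods.
368 = 2^4 × 23
144 = 2^4 × 3^2
624 = 2^4 × 3 × 13
176 = 2^4 × 11
LCM(368, 144, 624, 176) = 2^4 × 3^2 × 11 × 13 × 23 = 473616.
Cycles for period 144: 473616 / 144 = 3289.

3289 cycles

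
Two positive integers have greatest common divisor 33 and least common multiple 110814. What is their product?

For any two positive integers, gcd × lcm = product = 33 × 110814 = 3656862.

3656862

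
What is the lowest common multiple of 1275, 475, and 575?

557175

1275 = 3 × 5^2 × 17
475 = 5^2 × 19
575 = 5^2 × 23
LCM(1275, 475, 575) = 3 × 5^2 × 17 × 19 × 23 = 557175.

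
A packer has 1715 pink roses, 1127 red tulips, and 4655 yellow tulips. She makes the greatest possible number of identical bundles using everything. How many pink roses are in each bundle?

35

Number of bundles = gcd(1715, 1127, 4655).
1715 = 5 × 7^3
1127 = 7^2 × 23
4655 = 5 × 7^2 × 19
gcd(1715, 1127, 4655) = 7^2 = 49.
pink roses per bundle = 1715 / 49 = 35.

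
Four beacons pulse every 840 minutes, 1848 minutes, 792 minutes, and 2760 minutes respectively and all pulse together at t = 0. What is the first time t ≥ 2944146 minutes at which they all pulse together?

3187800 minutes

Joint pulses occur at multiples of LCM(840, 1848, 792, 2760).
840 = 2^3 × 3 × 5 × 7
1848 = 2^3 × 3 × 7 × 11
792 = 2^3 × 3^2 × 11
2760 = 2^3 × 3 × 5 × 23
LCM(840, 1848, 792, 2760) = 2^3 × 3^2 × 5 × 7 × 11 × 23 = 637560.
Smallest multiple of 637560 that is ≥ 2944146: ⌈2944146/637560⌉ × 637560 = 5 × 637560 = 3187800.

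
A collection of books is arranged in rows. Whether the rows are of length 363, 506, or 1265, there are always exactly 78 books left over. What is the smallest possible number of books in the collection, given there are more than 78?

N − 78 must be a common multiple of 363, 506, and 1265.
363 = 3 × 11^2
506 = 2 × 11 × 23
1265 = 5 × 11 × 23
LCM(363, 506, 1265) = 2 × 3 × 5 × 11^2 × 23 = 83490.
Smallest N > 78 is LCM + 78 = 83490 + 78 = 83568.

83568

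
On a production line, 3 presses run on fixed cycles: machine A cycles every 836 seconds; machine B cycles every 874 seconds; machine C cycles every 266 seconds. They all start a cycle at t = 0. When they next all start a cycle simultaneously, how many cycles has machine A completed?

They are all back at their starting positions together after one LCM of the periods.
836 = 2^2 × 11 × 19
874 = 2 × 19 × 23
266 = 2 × 7 × 19
LCM(836, 874, 266) = 2^2 × 7 × 11 × 19 × 23 = 134596.
Cycles for period 836: 134596 / 836 = 161.

161 cycles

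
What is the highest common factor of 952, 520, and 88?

8

952 = 2^3 × 7 × 17
520 = 2^3 × 5 × 13
88 = 2^3 × 11
gcd(952, 520, 88) = 2^3 = 8.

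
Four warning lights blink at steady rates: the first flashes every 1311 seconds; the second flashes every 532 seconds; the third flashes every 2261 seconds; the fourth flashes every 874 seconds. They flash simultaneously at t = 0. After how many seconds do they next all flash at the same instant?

They coincide at every common multiple of the periods; the first is the LCM.
1311 = 3 × 19 × 23
532 = 2^2 × 7 × 19
2261 = 7 × 17 × 19
874 = 2 × 19 × 23
LCM(1311, 532, 2261, 874) = 2^2 × 3 × 7 × 17 × 19 × 23 = 624036.

624036 seconds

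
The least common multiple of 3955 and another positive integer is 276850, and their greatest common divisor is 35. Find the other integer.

2450

gcd × lcm = product of the two integers, so the other integer is (35 × 276850) / 3955 = 2450.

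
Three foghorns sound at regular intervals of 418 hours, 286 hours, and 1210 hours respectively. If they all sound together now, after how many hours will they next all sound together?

298870 hours

They coincide at every common multiple of the periods; the first is the LCM.
418 = 2 × 11 × 19
286 = 2 × 11 × 13
1210 = 2 × 5 × 11^2
LCM(418, 286, 1210) = 2 × 5 × 11^2 × 13 × 19 = 298870.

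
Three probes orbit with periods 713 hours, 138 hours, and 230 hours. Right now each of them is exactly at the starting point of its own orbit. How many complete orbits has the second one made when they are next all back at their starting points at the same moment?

All finish a whole number of cycles simultaneously at t = LCM of the periods.
713 = 23 × 31
138 = 2 × 3 × 23
230 = 2 × 5 × 23
LCM(713, 138, 230) = 2 × 3 × 5 × 23 × 31 = 21390.
Orbits for period 138: 21390 / 138 = 155.

155 orbits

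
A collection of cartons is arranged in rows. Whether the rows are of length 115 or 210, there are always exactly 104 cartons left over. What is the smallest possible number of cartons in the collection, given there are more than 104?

4934

N − 104 must be a common multiple of 115 and 210.
115 = 5 × 23
210 = 2 × 3 × 5 × 7
LCM(115, 210) = 2 × 3 × 5 × 7 × 23 = 4830.
Smallest N > 104 is LCM + 104 = 4830 + 104 = 4934.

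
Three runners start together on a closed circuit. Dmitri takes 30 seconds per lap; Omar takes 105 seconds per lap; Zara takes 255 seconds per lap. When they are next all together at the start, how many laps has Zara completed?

14 laps

The first common completion time is the LCM of the periods.
30 = 2 × 3 × 5
105 = 3 × 5 × 7
255 = 3 × 5 × 17
LCM(30, 105, 255) = 2 × 3 × 5 × 7 × 17 = 3570.
Laps for period 255: 3570 / 255 = 14.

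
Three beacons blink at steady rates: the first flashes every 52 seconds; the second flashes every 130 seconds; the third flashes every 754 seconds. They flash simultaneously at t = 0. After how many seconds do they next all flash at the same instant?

7540 seconds

We need the least common multiple of the intervals.
52 = 2^2 × 13
130 = 2 × 5 × 13
754 = 2 × 13 × 29
LCM(52, 130, 754) = 2^2 × 5 × 13 × 29 = 7540.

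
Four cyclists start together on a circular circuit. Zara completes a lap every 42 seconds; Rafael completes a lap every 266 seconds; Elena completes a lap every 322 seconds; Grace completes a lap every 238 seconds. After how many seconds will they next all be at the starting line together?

312018 seconds

The first simultaneous occurrence is after LCM of the individual periods.
42 = 2 × 3 × 7
266 = 2 × 7 × 19
322 = 2 × 7 × 23
238 = 2 × 7 × 17
LCM(42, 266, 322, 238) = 2 × 3 × 7 × 17 × 19 × 23 = 312018.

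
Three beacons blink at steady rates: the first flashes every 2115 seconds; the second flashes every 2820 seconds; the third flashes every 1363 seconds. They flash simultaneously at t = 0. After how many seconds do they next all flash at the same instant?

The first simultaneous occurrence is after LCM of the individual periods.
2115 = 3^2 × 5 × 47
2820 = 2^2 × 3 × 5 × 47
1363 = 29 × 47
LCM(2115, 2820, 1363) = 2^2 × 3^2 × 5 × 29 × 47 = 245340.

245340 seconds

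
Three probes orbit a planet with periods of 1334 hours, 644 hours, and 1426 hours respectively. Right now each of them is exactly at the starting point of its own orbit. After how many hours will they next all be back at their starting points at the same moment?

578956 hours

The first simultaneous occurrence is after LCM of the individual periods.
1334 = 2 × 23 × 29
644 = 2^2 × 7 × 23
1426 = 2 × 23 × 31
LCM(1334, 644, 1426) = 2^2 × 7 × 23 × 29 × 31 = 578956.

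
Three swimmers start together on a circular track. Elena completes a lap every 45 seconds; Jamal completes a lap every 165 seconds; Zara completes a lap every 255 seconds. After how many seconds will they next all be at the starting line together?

The first simultaneous occurrence is after LCM of the individual periods.
45 = 3^2 × 5
165 = 3 × 5 × 11
255 = 3 × 5 × 17
LCM(45, 165, 255) = 3^2 × 5 × 11 × 17 = 8415.

8415 seconds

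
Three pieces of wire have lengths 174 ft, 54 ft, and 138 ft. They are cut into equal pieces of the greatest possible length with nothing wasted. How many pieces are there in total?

Piece length = gcd(174, 54, 138).
174 = 2 × 3 × 29
54 = 2 × 3^3
138 = 2 × 3 × 23
gcd(174, 54, 138) = 2 × 3 = 6.
Total pieces = 174/6 + 54/6 + 138/6 = 29 + 9 + 23 = 61.

61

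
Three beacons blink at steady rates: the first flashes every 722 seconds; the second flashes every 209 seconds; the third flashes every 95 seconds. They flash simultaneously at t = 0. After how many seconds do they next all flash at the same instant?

We need the least common multiple of the intervals.
722 = 2 × 19^2
209 = 11 × 19
95 = 5 × 19
LCM(722, 209, 95) = 2 × 5 × 11 × 19^2 = 39710.

39710 seconds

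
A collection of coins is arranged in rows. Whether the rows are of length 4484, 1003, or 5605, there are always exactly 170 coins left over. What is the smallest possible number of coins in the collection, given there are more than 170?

381310

N − 170 must be a common multiple of 4484, 1003, and 5605.
4484 = 2^2 × 19 × 59
1003 = 17 × 59
5605 = 5 × 19 × 59
LCM(4484, 1003, 5605) = 2^2 × 5 × 17 × 19 × 59 = 381140.
Smallest N > 170 is LCM + 170 = 381140 + 170 = 381310.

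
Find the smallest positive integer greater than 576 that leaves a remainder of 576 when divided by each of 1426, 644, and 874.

N − 576 must be a common multiple of 1426, 644, and 874.
1426 = 2 × 23 × 31
644 = 2^2 × 7 × 23
874 = 2 × 19 × 23
LCM(1426, 644, 874) = 2^2 × 7 × 19 × 23 × 31 = 379316.
Smallest N > 576 is LCM + 576 = 379316 + 576 = 379892.

379892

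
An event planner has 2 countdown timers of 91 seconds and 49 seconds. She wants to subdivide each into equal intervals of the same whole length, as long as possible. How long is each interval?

7 seconds

The interval must divide each timer length; the longest such is the gcd.
91 = 7 × 13
49 = 7^2
gcd(91, 49) = 7.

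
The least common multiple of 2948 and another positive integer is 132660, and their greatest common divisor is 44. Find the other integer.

gcd × lcm = product of the two integers, so the other integer is (44 × 132660) / 2948 = 1980.

1980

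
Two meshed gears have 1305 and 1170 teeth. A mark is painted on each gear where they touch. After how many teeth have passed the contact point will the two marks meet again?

We need the least common multiple of the intervals.
1305 = 3^2 × 5 × 29
1170 = 2 × 3^2 × 5 × 13
LCM(1305, 1170) = 2 × 3^2 × 5 × 13 × 29 = 33930.

33930 teeth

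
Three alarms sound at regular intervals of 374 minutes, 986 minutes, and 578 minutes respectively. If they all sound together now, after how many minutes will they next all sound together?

184382 minutes

They coincide at every common multiple of the periods; the first is the LCM.
374 = 2 × 11 × 17
986 = 2 × 17 × 29
578 = 2 × 17^2
LCM(374, 986, 578) = 2 × 11 × 17^2 × 29 = 184382.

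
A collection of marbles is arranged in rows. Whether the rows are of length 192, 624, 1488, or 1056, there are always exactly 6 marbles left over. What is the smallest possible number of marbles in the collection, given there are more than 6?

851142

N − 6 must be a common multiple of 192, 624, 1488, and 1056.
192 = 2^6 × 3
624 = 2^4 × 3 × 13
1488 = 2^4 × 3 × 31
1056 = 2^5 × 3 × 11
LCM(192, 624, 1488, 1056) = 2^6 × 3 × 11 × 13 × 31 = 851136.
Smallest N > 6 is LCM + 6 = 851136 + 6 = 851142.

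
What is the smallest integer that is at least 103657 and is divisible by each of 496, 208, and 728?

135408

The integer must be a common multiple of 496, 208, and 728, so a multiple of their LCM.
496 = 2^4 × 31
208 = 2^4 × 13
728 = 2^3 × 7 × 13
LCM(496, 208, 728) = 2^4 × 7 × 13 × 31 = 45136.
Smallest multiple of 45136 that is ≥ 103657: ⌈103657/45136⌉ × 45136 = 3 × 45136 = 135408.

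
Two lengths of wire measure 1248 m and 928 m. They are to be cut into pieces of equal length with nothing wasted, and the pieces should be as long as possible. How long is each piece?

By the Euclidean algorithm:
1248 = 1 × 928 + 320
928 = 2 × 320 + 288
320 = 1 × 288 + 32
288 = 9 × 32 + 0
gcd(1248, 928) = 32.

32 m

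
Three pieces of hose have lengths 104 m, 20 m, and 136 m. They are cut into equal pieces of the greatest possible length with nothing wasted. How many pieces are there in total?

Piece length = gcd(104, 20, 136).
104 = 2^3 × 13
20 = 2^2 × 5
136 = 2^3 × 17
gcd(104, 20, 136) = 2^2 = 4.
Total pieces = 104/4 + 20/4 + 136/4 = 26 + 5 + 34 = 65.

65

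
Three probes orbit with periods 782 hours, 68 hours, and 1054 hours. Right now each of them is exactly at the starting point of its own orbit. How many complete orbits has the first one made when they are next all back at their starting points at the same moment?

They are all back at their starting positions together after one LCM of the periods.
782 = 2 × 17 × 23
68 = 2^2 × 17
1054 = 2 × 17 × 31
LCM(782, 68, 1054) = 2^2 × 17 × 23 × 31 = 48484.
Orbits for period 782: 48484 / 782 = 62.

62 orbits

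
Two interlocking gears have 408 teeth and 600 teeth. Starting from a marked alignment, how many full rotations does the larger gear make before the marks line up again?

17 rotations

All finish a whole number of cycles simultaneously at t = LCM of the periods.
408 = 2^3 × 3 × 17
600 = 2^3 × 3 × 5^2
LCM(408, 600) = 2^3 × 3 × 5^2 × 17 = 10200.
Rotations for period 600: 10200 / 600 = 17.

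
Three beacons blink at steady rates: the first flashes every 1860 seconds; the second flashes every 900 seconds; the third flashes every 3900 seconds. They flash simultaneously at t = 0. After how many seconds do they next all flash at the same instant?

362700 seconds

The first simultaneous occurrence is after LCM of the individual periods.
1860 = 2^2 × 3 × 5 × 31
900 = 2^2 × 3^2 × 5^2
3900 = 2^2 × 3 × 5^2 × 13
LCM(1860, 900, 3900) = 2^2 × 3^2 × 5^2 × 13 × 31 = 362700.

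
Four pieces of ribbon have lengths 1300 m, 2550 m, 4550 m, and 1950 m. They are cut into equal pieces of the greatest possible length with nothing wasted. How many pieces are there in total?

207

Piece length = gcd(1300, 2550, 4550, 1950).
1300 = 2^2 × 5^2 × 13
2550 = 2 × 3 × 5^2 × 17
4550 = 2 × 5^2 × 7 × 13
1950 = 2 × 3 × 5^2 × 13
gcd(1300, 2550, 4550, 1950) = 2 × 5^2 = 50.
Total pieces = 1300/50 + 2550/50 + 4550/50 + 1950/50 = 26 + 51 + 91 + 39 = 207.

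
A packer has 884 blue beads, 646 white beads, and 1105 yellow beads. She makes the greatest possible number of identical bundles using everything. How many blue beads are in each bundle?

52

Number of bundles = gcd(884, 646, 1105).
884 = 2^2 × 13 × 17
646 = 2 × 17 × 19
1105 = 5 × 13 × 17
gcd(884, 646, 1105) = 17.
blue beads per bundle = 884 / 17 = 52.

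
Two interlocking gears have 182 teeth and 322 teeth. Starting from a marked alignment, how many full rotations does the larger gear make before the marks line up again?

They are all back at their starting positions together after one LCM of the periods.
182 = 2 × 7 × 13
322 = 2 × 7 × 23
LCM(182, 322) = 2 × 7 × 13 × 23 = 4186.
Rotations for period 322: 4186 / 322 = 13.

13 rotations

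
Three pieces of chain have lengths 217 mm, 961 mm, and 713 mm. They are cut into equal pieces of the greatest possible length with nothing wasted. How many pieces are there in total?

61

Piece length = gcd(217, 961, 713).
217 = 7 × 31
961 = 31^2
713 = 23 × 31
gcd(217, 961, 713) = 31.
Total pieces = 217/31 + 961/31 + 713/31 = 7 + 31 + 23 = 61.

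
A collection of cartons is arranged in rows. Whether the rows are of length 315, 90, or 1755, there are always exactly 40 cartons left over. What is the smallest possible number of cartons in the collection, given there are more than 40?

N − 40 must be a common multiple of 315, 90, and 1755.
315 = 3^2 × 5 × 7
90 = 2 × 3^2 × 5
1755 = 3^3 × 5 × 13
LCM(315, 90, 1755) = 2 × 3^3 × 5 × 7 × 13 = 24570.
Smallest N > 40 is LCM + 40 = 24570 + 40 = 24610.

24610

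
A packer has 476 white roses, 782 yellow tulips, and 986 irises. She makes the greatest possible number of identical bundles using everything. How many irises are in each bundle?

Number of bundles = gcd(476, 782, 986).
476 = 2^2 × 7 × 17
782 = 2 × 17 × 23
986 = 2 × 17 × 29
gcd(476, 782, 986) = 2 × 17 = 34.
irises per bundle = 986 / 34 = 29.

29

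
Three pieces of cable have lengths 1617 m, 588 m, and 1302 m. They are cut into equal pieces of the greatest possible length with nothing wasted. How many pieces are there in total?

167

Piece length = gcd(1617, 588, 1302).
1617 = 3 × 7^2 × 11
588 = 2^2 × 3 × 7^2
1302 = 2 × 3 × 7 × 31
gcd(1617, 588, 1302) = 3 × 7 = 21.
Total pieces = 1617/21 + 588/21 + 1302/21 = 77 + 28 + 62 = 167.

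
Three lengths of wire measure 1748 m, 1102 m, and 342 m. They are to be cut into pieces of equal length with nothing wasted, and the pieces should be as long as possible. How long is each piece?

The greatest length dividing all of 1748, 1102, and 342 is their gcd.
1748 = 2^2 × 19 × 23
1102 = 2 × 19 × 29
342 = 2 × 3^2 × 19
gcd(1748, 1102, 342) = 2 × 19 = 38.

38 m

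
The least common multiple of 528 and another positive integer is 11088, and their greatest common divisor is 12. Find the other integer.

gcd × lcm = product of the two integers, so the other integer is (12 × 11088) / 528 = 252.

252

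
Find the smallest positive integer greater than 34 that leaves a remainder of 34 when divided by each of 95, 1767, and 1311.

203239

N − 34 must be a common multiple of 95, 1767, and 1311.
95 = 5 × 19
1767 = 3 × 19 × 31
1311 = 3 × 19 × 23
LCM(95, 1767, 1311) = 3 × 5 × 19 × 23 × 31 = 203205.
Smallest N > 34 is LCM + 34 = 203205 + 34 = 203239.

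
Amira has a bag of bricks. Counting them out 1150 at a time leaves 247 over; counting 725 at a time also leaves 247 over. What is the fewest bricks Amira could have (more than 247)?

N − 247 must be a common multiple of 1150 and 725.
1150 = 2 × 5^2 × 23
725 = 5^2 × 29
LCM(1150, 725) = 2 × 5^2 × 23 × 29 = 33350.
Smallest N > 247 is LCM + 247 = 33350 + 247 = 33597.

33597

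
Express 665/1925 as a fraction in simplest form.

665 = 5 × 7 × 19
1925 = 5^2 × 7 × 11
gcd(665, 1925) = 5 × 7 = 35.
Divide numerator and denominator by 35: 665/1925 = 19/55.

19/55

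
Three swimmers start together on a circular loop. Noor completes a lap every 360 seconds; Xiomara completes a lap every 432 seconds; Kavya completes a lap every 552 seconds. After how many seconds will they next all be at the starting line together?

49680 seconds

They coincide at every common multiple of the periods; the first is the LCM.
360 = 2^3 × 3^2 × 5
432 = 2^4 × 3^3
552 = 2^3 × 3 × 23
LCM(360, 432, 552) = 2^4 × 3^3 × 5 × 23 = 49680.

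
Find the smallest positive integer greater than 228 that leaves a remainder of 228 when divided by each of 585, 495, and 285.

N − 228 must be a common multiple of 585, 495, and 285.
585 = 3^2 × 5 × 13
495 = 3^2 × 5 × 11
285 = 3 × 5 × 19
LCM(585, 495, 285) = 3^2 × 5 × 11 × 13 × 19 = 122265.
Smallest N > 228 is LCM + 228 = 122265 + 228 = 122493.

122493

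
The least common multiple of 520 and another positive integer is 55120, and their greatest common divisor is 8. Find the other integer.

848

gcd × lcm = product of the two integers, so the other integer is (8 × 55120) / 520 = 848.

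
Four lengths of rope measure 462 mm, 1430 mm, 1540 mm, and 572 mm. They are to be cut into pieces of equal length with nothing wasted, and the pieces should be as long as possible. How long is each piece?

Each piece length must divide every original length, so the longest possible is gcd(462, 1430, 1540, 572).
462 = 2 × 3 × 7 × 11
1430 = 2 × 5 × 11 × 13
1540 = 2^2 × 5 × 7 × 11
572 = 2^2 × 11 × 13
gcd(462, 1430, 1540, 572) = 2 × 11 = 22.

22 mm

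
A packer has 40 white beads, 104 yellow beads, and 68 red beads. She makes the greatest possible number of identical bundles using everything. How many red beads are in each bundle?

17

Number of bundles = gcd(40, 104, 68).
40 = 2^3 × 5
104 = 2^3 × 13
68 = 2^2 × 17
gcd(40, 104, 68) = 2^2 = 4.
red beads per bundle = 68 / 4 = 17.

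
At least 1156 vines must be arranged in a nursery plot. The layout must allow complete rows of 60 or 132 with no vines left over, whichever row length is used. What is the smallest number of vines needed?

1320

The number of vines must be a common multiple of 60 and 132, so a multiple of their LCM.
60 = 2^2 × 3 × 5
132 = 2^2 × 3 × 11
LCM(60, 132) = 2^2 × 3 × 5 × 11 = 660.
Smallest multiple of 660 that is ≥ 1156: ⌈1156/660⌉ × 660 = 2 × 660 = 1320.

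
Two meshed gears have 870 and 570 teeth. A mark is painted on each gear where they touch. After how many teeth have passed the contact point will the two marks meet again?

16530 teeth

They coincide at every common multiple of the periods; the first is the LCM.
870 = 2 × 3 × 5 × 29
570 = 2 × 3 × 5 × 19
LCM(870, 570) = 2 × 3 × 5 × 19 × 29 = 16530.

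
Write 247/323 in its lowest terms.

13/17

247 = 13 × 19
323 = 17 × 19
gcd(247, 323) = 19.
Divide numerator and denominator by 19: 247/323 = 13/17.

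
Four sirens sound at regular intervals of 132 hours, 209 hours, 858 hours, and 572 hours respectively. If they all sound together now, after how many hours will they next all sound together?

32604 hours

We need the least common multiple of the intervals.
132 = 2^2 × 3 × 11
209 = 11 × 19
858 = 2 × 3 × 11 × 13
572 = 2^2 × 11 × 13
LCM(132, 209, 858, 572) = 2^2 × 3 × 11 × 13 × 19 = 32604.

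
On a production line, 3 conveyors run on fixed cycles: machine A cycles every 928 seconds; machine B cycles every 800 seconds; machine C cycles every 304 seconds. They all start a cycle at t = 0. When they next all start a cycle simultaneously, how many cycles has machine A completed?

475 cycles

The first common completion time is the LCM of the periods.
928 = 2^5 × 29
800 = 2^5 × 5^2
304 = 2^4 × 19
LCM(928, 800, 304) = 2^5 × 5^2 × 19 × 29 = 440800.
Cycles for period 928: 440800 / 928 = 475.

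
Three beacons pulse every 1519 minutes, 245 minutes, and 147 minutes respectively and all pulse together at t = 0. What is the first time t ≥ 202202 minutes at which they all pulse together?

205065 minutes

Joint pulses occur at multiples of LCM(1519, 245, 147).
1519 = 7^2 × 31
245 = 5 × 7^2
147 = 3 × 7^2
LCM(1519, 245, 147) = 3 × 5 × 7^2 × 31 = 22785.
Smallest multiple of 22785 that is ≥ 202202: ⌈202202/22785⌉ × 22785 = 9 × 22785 = 205065.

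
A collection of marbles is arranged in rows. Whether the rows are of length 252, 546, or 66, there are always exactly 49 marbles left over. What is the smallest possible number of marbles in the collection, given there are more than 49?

N − 49 must be a common multiple of 252, 546, and 66.
252 = 2^2 × 3^2 × 7
546 = 2 × 3 × 7 × 13
66 = 2 × 3 × 11
LCM(252, 546, 66) = 2^2 × 3^2 × 7 × 11 × 13 = 36036.
Smallest N > 49 is LCM + 49 = 36036 + 49 = 36085.

36085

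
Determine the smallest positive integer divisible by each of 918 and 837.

918 = 2 × 3^3 × 17
837 = 3^3 × 31
LCM(918, 837) = 2 × 3^3 × 17 × 31 = 28458.

28458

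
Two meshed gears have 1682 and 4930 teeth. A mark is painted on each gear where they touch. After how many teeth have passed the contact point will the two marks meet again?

The first simultaneous occurrence is after LCM of the individual periods.
1682 = 2 × 29^2
4930 = 2 × 5 × 17 × 29
LCM(1682, 4930) = 2 × 5 × 17 × 29^2 = 142970.

142970 teeth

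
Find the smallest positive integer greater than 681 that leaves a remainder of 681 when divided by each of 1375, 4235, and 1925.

106556

N − 681 must be a common multiple of 1375, 4235, and 1925.
1375 = 5^3 × 11
4235 = 5 × 7 × 11^2
1925 = 5^2 × 7 × 11
LCM(1375, 4235, 1925) = 5^3 × 7 × 11^2 = 105875.
Smallest N > 681 is LCM + 681 = 105875 + 681 = 106556.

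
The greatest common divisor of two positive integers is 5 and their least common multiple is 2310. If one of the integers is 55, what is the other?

For two integers, gcd × lcm = product, so the other is (5 × 2310) / 55 = 11550 / 55 = 210.

210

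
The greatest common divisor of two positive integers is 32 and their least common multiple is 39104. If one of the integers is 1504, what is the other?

For two integers, gcd × lcm = product, so the other is (32 × 39104) / 1504 = 1251328 / 1504 = 832.

832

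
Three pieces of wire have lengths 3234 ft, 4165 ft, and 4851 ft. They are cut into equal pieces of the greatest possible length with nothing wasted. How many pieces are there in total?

250

Piece length = gcd(3234, 4165, 4851).
3234 = 2 × 3 × 7^2 × 11
4165 = 5 × 7^2 × 17
4851 = 3^2 × 7^2 × 11
gcd(3234, 4165, 4851) = 7^2 = 49.
Total pieces = 3234/49 + 4165/49 + 4851/49 = 66 + 85 + 99 = 250.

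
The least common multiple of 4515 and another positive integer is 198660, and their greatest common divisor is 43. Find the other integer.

gcd × lcm = product of the two integers, so the other integer is (43 × 198660) / 4515 = 1892.

1892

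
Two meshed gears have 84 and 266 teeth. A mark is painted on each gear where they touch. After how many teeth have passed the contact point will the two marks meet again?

The first simultaneous occurrence is after LCM of the individual periods.
84 = 2^2 × 3 × 7
266 = 2 × 7 × 19
LCM(84, 266) = 2^2 × 3 × 7 × 19 = 1596.

1596 teeth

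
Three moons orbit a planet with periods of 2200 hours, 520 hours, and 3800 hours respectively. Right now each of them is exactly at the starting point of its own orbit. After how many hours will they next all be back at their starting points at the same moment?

We need the least common multiple of the intervals.
2200 = 2^3 × 5^2 × 11
520 = 2^3 × 5 × 13
3800 = 2^3 × 5^2 × 19
LCM(2200, 520, 3800) = 2^3 × 5^2 × 11 × 13 × 19 = 543400.

543400 hours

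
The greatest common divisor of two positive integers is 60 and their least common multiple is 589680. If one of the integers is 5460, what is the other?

For two integers, gcd × lcm = product, so the other is (60 × 589680) / 5460 = 35380800 / 5460 = 6480.

6480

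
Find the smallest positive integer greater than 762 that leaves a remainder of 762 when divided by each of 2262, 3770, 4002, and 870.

260892

N − 762 must be a common multiple of 2262, 3770, 4002, and 870.
2262 = 2 × 3 × 13 × 29
3770 = 2 × 5 × 13 × 29
4002 = 2 × 3 × 23 × 29
870 = 2 × 3 × 5 × 29
LCM(2262, 3770, 4002, 870) = 2 × 3 × 5 × 13 × 23 × 29 = 260130.
Smallest N > 762 is LCM + 762 = 260130 + 762 = 260892.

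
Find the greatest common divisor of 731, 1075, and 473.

43

731 = 17 × 43
1075 = 5^2 × 43
473 = 11 × 43
gcd(731, 1075, 473) = 43.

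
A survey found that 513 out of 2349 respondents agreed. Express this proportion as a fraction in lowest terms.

19/87

513 = 3^3 × 19
2349 = 3^4 × 29
gcd(513, 2349) = 3^3 = 27.
Divide numerator and denominator by 27: 513/2349 = 19/87.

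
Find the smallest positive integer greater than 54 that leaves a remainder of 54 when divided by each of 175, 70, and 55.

N − 54 must be a common multiple of 175, 70, and 55.
175 = 5^2 × 7
70 = 2 × 5 × 7
55 = 5 × 11
LCM(175, 70, 55) = 2 × 5^2 × 7 × 11 = 3850.
Smallest N > 54 is LCM + 54 = 3850 + 54 = 3904.

3904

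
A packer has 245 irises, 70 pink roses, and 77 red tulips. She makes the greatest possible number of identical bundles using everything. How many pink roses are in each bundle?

Number of bundles = gcd(245, 70, 77).
245 = 5 × 7^2
70 = 2 × 5 × 7
77 = 7 × 11
gcd(245, 70, 77) = 7.
pink roses per bundle = 70 / 7 = 10.

10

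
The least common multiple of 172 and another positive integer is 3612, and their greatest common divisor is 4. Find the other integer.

84

gcd × lcm = product of the two integers, so the other integer is (4 × 3612) / 172 = 84.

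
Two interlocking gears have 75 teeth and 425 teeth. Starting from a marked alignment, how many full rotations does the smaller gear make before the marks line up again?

17 rotations

They are all back at their starting positions together after one LCM of the periods.
75 = 3 × 5^2
425 = 5^2 × 17
LCM(75, 425) = 3 × 5^2 × 17 = 1275.
Rotations for period 75: 1275 / 75 = 17.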